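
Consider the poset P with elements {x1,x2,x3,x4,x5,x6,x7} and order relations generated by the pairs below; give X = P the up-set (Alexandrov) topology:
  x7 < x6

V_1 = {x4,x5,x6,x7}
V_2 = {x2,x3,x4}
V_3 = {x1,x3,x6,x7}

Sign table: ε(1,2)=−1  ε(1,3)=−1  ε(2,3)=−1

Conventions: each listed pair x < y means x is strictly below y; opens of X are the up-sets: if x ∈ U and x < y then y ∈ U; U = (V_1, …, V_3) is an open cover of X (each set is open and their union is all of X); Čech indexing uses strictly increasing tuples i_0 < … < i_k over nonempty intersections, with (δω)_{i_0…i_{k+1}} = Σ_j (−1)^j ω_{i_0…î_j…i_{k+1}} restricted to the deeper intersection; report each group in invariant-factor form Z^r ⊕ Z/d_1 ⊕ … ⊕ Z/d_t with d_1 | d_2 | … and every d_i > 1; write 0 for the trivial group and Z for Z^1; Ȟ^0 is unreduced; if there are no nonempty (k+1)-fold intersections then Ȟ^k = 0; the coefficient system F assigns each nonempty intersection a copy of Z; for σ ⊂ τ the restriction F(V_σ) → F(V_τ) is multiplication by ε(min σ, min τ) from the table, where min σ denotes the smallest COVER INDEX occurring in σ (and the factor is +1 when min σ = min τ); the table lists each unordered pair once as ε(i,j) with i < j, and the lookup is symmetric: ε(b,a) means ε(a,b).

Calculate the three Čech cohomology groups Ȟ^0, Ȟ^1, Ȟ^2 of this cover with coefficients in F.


Ȟ^0(U;F) ≅ 0, Ȟ^1(U;F) ≅ Z/2 and Ȟ^2(U;F) ≅ 0

intersection data:
  V12={x4} V13={x6,x7} V23={x3}
C dims 3,3; δ0: rk 3, SNF 1^2·2
Ȟ^0 = (3 − 3) − 0 = 0, so Ȟ^0 ≅ 0
Ȟ^1 = (3 − 0) − 3 = 0 plus torsion [2], so Ȟ^1 ≅ Z/2
Ȟ^2 = (0 − 0) − 0 = 0, so Ȟ^2 ≅ 0


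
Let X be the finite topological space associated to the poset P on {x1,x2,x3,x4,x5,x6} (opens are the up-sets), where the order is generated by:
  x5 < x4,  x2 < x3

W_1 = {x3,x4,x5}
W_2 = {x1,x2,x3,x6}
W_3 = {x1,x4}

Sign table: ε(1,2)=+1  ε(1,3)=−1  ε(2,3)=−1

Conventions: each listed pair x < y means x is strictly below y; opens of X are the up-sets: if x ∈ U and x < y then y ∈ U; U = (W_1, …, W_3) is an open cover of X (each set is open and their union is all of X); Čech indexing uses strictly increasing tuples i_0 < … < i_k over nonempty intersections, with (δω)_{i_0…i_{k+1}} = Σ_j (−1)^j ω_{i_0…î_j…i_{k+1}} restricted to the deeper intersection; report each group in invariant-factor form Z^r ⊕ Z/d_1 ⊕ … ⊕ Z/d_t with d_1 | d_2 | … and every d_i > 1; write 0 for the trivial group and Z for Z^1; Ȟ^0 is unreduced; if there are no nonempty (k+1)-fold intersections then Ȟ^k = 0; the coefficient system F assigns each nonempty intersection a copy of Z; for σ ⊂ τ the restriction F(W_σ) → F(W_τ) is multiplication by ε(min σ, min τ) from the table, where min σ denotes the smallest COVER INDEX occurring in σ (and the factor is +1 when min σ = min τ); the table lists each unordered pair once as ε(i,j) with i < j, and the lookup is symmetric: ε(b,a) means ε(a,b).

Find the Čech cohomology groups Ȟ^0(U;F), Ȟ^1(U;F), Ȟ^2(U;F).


nonempty intersections:
  W12={x3} W13={x4} W23={x1}
C dims 3,3; δ0: rk 2, SNF 1^2
Ȟ^0: (3−2)−0=1 ⇒ Z
Ȟ^1: (3−0)−2=1 ⇒ Z
Ȟ^2: (0−0)−0=0 ⇒ 0

Ȟ^0 = Z, Ȟ^1 = Z and Ȟ^2 = 0


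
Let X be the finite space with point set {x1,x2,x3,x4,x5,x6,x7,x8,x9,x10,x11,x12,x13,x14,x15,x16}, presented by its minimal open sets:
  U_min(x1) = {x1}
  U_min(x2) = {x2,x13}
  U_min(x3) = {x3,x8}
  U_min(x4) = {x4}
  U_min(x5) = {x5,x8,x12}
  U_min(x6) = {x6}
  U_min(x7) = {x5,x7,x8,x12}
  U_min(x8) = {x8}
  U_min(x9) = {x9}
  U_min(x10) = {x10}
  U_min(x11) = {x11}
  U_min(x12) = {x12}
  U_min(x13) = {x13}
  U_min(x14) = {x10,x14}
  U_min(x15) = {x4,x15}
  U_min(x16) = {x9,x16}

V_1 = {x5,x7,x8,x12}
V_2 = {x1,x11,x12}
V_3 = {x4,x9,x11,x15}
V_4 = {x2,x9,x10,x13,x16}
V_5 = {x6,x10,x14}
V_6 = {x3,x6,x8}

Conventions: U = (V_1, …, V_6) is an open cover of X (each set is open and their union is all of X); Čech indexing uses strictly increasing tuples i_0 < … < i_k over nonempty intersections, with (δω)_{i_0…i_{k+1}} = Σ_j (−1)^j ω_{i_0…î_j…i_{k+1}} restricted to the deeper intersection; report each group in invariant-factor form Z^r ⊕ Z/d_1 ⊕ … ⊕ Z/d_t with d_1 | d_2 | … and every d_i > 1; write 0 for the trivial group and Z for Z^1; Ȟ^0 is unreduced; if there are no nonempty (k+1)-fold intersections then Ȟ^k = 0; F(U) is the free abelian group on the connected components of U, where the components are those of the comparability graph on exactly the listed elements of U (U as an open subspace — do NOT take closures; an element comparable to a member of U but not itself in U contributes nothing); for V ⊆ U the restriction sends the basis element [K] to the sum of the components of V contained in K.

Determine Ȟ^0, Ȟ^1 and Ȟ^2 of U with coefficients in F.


Ȟ^0(U;F) ≅ Z^8,  Ȟ^1(U;F) ≅ 0,  Ȟ^2(U;F) ≅ 0

cover nerve:
  V12={x12} V16={x8} V23={x11} V34={x9} V45={x10} V56={x6}
components per intersection:
  V1: {x5,x7,x8,x12}
  V2: {x1} {x11} {x12}
  V3: {x4,x15} {x9} {x11}
  V4: {x2,x13} {x9,x16} {x10}
  V5: {x6} {x10,x14}
  V6: {x3,x8} {x6}
  V12: {x12}
  V16: {x8}
  V23: {x11}
  V34: {x9}
  V45: {x10}
  V56: {x6}
C dims 14,6; δ0: rk 6, SNF 1^6
Ȟ^0: (14−6)−0=8 ⇒ Z^8
Ȟ^1: (6−0)−6=0 ⇒ 0
Ȟ^2: (0−0)−0=0 ⇒ 0


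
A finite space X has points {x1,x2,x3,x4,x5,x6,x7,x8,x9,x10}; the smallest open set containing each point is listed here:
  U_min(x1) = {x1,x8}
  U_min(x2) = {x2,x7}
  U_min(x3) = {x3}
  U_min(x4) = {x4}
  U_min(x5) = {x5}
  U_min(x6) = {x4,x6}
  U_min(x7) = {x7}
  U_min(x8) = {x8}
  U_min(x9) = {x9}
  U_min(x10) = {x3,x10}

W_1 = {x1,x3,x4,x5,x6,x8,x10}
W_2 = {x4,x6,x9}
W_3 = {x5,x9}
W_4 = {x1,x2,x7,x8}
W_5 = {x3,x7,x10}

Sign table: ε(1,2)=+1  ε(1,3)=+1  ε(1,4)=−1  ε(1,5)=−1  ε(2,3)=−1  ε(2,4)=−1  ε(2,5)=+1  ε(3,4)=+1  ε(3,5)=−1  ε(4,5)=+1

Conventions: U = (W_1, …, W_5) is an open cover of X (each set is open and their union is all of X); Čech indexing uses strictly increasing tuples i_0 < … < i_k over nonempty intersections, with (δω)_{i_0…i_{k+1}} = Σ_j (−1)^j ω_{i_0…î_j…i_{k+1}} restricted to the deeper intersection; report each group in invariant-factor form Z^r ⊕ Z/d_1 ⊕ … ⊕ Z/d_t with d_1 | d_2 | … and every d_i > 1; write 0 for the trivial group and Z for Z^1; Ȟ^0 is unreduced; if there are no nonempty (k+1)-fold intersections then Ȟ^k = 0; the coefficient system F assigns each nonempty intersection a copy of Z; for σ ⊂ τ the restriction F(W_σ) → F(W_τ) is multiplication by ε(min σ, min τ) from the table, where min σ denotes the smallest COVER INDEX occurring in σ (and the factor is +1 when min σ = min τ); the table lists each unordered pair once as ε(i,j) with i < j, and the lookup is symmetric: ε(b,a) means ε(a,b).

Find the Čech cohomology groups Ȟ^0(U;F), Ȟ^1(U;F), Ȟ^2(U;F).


Ȟ^0 = 0; Ȟ^1 = Z ⊕ Z/2; Ȟ^2 = 0

nonempty intersections:
  W12={x4,x6} W13={x5} W14={x1,x8} W15={x3,x10} W23={x9} W45={x7}
C dims 5,6; δ0: rk 5, SNF 1^4·2
Ȟ^0: (5−5)−0=0 ⇒ 0
Ȟ^1: (6−0)−5=1 plus torsion [2] ⇒ Z ⊕ Z/2
Ȟ^2: (0−0)−0=0 ⇒ 0


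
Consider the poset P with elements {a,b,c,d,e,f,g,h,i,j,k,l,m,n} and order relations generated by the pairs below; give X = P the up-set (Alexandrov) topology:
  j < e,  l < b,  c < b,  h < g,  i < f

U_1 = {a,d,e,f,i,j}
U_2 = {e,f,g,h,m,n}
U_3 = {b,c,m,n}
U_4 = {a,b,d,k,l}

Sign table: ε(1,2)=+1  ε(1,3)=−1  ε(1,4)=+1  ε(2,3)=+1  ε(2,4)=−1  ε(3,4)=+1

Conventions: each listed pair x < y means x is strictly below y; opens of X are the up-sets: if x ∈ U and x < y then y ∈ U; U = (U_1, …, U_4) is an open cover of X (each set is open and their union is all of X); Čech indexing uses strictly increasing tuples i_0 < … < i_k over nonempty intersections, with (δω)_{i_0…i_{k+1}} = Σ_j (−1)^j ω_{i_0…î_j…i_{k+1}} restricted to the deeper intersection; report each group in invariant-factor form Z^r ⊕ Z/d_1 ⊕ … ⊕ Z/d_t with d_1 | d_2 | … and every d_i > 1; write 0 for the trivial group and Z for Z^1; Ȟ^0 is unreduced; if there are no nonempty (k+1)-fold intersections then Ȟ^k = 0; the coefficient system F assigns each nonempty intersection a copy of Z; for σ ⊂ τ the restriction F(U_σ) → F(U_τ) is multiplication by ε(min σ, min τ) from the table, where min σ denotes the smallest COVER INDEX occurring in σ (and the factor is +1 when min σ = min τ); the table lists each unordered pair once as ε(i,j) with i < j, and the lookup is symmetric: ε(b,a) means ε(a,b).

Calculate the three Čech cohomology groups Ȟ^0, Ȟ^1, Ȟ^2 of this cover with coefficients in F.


Ȟ^0 = Z, Ȟ^1 = Z and Ȟ^2 = 0

intersection data:
  U12={e,f} U14={a,d} U23={m,n} U34={b}
C dims 4,4; δ0: rk 3, SNF 1^3
Ȟ^0 = (4 − 3) − 0 = 1, so Ȟ^0 ≅ Z
Ȟ^1 = (4 − 0) − 3 = 1, so Ȟ^1 ≅ Z
Ȟ^2 = (0 − 0) − 0 = 0, so Ȟ^2 ≅ 0


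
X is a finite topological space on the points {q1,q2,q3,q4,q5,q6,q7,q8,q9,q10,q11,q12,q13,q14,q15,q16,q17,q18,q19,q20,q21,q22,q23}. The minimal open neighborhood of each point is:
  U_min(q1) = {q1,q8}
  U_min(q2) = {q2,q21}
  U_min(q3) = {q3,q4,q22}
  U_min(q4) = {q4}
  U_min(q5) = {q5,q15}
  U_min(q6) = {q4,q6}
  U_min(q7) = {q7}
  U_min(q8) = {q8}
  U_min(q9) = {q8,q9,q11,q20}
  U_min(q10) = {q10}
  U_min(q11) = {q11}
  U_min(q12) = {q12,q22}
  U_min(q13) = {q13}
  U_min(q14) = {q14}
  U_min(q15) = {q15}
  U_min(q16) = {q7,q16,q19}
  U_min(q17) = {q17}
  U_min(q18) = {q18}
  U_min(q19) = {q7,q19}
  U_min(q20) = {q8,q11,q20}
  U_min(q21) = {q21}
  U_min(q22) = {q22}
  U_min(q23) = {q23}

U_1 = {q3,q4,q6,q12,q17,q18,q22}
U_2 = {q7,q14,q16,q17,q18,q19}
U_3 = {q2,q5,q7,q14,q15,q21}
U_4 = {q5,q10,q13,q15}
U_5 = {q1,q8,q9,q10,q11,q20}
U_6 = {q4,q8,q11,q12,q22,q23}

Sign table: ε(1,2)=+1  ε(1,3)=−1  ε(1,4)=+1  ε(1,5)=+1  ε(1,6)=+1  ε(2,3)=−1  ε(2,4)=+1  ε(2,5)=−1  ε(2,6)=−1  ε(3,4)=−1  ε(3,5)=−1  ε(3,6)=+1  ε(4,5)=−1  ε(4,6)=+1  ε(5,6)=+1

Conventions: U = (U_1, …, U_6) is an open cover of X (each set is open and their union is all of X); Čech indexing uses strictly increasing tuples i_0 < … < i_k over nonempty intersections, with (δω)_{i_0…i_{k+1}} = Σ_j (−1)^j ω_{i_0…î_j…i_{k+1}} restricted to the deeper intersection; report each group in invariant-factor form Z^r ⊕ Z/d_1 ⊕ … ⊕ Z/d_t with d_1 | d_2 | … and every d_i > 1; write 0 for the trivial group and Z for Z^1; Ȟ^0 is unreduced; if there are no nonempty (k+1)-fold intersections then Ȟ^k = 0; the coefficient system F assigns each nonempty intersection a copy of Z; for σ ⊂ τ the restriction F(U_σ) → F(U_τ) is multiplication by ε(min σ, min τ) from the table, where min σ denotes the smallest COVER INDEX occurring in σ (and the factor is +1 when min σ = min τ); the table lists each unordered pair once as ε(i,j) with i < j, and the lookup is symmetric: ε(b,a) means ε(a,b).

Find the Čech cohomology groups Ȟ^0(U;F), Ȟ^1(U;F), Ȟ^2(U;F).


Ȟ^0 ≅ 0; Ȟ^1 ≅ Z/2; Ȟ^2 ≅ 0

nonempty intersections:
  U12={q17,q18} U16={q4,q12,q22} U23={q7,q14} U34={q5,q15} U45={q10} U56={q8,q11}
C dims 6,6; δ0: rk 6, SNF 1^5·2
Ȟ^0: (6−6)−0=0 ⇒ 0
Ȟ^1: (6−0)−6=0 plus torsion [2] ⇒ Z/2
Ȟ^2: (0−0)−0=0 ⇒ 0


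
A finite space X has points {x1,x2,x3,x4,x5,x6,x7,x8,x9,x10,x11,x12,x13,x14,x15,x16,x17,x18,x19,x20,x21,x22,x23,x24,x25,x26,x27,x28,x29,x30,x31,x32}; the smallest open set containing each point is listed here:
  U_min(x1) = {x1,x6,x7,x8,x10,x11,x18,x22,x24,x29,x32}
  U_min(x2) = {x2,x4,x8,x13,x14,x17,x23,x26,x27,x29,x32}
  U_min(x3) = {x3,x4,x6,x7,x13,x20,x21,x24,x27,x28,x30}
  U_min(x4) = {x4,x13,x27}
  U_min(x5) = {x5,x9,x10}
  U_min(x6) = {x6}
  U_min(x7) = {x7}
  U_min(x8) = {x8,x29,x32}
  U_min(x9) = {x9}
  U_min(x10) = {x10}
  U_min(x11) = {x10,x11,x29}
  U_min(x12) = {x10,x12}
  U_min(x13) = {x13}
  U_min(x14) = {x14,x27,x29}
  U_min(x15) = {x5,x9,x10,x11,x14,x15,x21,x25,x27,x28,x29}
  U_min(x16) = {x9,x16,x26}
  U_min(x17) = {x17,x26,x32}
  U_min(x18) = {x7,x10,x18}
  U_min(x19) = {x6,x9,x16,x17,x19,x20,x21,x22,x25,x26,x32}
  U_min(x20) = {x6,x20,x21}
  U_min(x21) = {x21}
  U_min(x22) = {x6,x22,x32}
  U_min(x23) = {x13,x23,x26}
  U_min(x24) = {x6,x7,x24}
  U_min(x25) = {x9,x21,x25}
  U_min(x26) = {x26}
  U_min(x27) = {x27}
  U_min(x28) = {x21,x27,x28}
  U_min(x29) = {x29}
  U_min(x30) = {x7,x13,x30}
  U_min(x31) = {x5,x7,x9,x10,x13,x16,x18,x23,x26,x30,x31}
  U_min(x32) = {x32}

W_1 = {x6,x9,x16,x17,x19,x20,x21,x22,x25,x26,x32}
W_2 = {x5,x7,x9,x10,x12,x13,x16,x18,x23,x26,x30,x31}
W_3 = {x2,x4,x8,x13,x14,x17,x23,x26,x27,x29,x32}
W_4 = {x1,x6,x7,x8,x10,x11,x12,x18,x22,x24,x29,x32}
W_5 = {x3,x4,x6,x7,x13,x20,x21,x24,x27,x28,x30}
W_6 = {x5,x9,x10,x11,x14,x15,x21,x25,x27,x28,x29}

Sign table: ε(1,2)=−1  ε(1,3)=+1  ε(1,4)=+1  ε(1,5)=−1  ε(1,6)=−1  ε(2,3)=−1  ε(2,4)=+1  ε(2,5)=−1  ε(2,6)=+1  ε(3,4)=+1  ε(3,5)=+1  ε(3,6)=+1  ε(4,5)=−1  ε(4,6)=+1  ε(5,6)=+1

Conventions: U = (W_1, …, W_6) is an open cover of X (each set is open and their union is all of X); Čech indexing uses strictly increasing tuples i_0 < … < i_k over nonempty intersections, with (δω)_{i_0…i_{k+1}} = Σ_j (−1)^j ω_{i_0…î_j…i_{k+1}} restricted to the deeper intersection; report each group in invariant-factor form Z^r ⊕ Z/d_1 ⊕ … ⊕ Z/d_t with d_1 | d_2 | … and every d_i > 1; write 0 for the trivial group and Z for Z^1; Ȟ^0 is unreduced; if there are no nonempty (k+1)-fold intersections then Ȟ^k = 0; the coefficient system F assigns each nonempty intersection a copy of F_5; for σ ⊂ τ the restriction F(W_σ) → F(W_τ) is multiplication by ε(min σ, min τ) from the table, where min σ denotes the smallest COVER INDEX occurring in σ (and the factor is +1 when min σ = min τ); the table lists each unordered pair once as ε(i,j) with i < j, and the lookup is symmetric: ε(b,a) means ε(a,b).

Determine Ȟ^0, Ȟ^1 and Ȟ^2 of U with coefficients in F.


Ȟ^0(U;F) ≅ 0,  Ȟ^1(U;F) ≅ 0,  Ȟ^2(U;F) ≅ Z/5

intersection data:
  W12={x9,x16,x26} W13={x17,x26,x32} W14={x6,x22,x32} W15={x6,x20,x21} W16={x9,x21,x25} W23={x13,x23,x26} W24={x7,x10,x12,x18} W25={x7,x13,x30} W26={x5,x9,x10} W34={x8,x29,x32} W35={x4,x13,x27} W36={x14,x27,x29} W45={x6,x7,x24} W46={x10,x11,x29} W56={x21,x27,x28}
  W123={x26} W126={x9} W134={x32} W145={x6} W156={x21} W235={x13} W245={x7} W246={x10} W346={x29} W356={x27}
C dims 6,15,10; δ0: rk_F5 6; δ1: rk_F5 9
Ȟ^0 = (6 − 6) − 0 = 0, so Ȟ^0 ≅ 0
Ȟ^1 = (15 − 9) − 6 = 0, so Ȟ^1 ≅ 0
Ȟ^2 = (10 − 0) − 9 = 1, so Ȟ^2 ≅ Z/5


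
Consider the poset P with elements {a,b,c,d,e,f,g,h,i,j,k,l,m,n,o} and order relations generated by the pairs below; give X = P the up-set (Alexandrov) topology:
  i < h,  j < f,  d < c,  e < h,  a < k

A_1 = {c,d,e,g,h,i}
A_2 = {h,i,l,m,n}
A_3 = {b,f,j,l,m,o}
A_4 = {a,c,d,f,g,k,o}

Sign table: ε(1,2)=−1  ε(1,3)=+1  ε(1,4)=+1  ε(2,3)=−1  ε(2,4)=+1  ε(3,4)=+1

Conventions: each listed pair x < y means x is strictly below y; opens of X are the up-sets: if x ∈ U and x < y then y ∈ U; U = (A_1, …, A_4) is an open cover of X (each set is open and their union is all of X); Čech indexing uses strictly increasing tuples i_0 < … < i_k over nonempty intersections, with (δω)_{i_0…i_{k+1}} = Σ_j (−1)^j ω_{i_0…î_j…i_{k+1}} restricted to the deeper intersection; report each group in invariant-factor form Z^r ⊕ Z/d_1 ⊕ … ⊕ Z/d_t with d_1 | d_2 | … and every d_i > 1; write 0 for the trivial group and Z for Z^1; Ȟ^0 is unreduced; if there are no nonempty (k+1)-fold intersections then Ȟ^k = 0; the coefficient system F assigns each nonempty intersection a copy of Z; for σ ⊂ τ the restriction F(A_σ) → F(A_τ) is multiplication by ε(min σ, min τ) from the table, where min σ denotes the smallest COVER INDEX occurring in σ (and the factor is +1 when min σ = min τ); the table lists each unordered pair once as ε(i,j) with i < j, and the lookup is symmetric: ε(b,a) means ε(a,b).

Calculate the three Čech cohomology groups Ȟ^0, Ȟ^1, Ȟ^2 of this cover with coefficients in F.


Ȟ^0 ≅ Z, Ȟ^1 ≅ Z and Ȟ^2 ≅ 0

nerve of the cover:
  A12={h,i} A14={c,d,g} A23={l,m} A34={f,o}
C dims 4,4; δ0: rk 3, SNF 1^3
Ȟ^0 = (4 − 3) − 0 = 1, so Ȟ^0 ≅ Z
Ȟ^1 = (4 − 0) − 3 = 1, so Ȟ^1 ≅ Z
Ȟ^2 = (0 − 0) − 0 = 0, so Ȟ^2 ≅ 0


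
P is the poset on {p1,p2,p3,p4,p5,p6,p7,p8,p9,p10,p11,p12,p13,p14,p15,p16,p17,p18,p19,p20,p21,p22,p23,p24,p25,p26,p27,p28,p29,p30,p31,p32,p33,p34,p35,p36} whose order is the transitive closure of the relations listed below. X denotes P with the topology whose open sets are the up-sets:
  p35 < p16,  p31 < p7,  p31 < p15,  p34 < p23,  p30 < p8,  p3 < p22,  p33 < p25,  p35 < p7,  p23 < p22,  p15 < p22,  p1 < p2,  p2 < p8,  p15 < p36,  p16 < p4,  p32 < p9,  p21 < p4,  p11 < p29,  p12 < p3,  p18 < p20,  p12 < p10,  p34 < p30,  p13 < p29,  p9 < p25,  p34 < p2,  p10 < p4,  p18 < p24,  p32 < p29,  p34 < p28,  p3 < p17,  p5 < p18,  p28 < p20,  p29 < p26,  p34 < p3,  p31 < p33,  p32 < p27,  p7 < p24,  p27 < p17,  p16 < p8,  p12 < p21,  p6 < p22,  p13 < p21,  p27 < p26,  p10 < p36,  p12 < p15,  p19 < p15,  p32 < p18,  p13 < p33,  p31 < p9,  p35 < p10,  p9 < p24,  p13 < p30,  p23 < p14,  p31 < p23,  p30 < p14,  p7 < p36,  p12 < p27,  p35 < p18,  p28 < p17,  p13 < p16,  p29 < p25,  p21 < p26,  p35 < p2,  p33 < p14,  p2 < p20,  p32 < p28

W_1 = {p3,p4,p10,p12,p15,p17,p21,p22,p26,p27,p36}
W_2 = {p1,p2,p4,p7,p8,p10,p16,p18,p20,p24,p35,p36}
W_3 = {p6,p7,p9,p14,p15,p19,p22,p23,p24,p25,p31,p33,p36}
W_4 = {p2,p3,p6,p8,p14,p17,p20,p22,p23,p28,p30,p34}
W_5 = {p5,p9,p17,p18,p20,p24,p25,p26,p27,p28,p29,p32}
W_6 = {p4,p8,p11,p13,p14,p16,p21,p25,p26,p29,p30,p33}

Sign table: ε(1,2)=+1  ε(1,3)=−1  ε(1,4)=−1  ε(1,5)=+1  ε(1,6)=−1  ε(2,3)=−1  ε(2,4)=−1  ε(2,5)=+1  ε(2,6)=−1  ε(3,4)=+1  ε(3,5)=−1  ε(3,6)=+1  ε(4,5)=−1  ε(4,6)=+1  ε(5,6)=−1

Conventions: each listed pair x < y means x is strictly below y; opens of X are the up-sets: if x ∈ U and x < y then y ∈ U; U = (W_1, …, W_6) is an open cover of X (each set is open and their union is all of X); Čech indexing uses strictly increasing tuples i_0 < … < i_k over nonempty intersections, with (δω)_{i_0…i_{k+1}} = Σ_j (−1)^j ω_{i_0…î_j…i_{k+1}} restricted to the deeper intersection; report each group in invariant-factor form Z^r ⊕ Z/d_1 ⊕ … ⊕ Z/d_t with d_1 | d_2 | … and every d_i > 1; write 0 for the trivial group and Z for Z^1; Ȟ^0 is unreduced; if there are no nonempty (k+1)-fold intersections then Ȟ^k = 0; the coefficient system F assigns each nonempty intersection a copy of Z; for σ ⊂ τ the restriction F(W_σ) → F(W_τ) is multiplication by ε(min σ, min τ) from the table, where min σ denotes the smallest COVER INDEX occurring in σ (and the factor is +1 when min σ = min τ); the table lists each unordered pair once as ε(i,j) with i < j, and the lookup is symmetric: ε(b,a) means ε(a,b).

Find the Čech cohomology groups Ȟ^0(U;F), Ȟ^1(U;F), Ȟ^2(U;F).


nerve simplices:
  W12={p4,p10,p36} W13={p15,p22,p36} W14={p3,p17,p22} W15={p17,p26,p27} W16={p4,p21,p26} W23={p7,p24,p36} W24={p2,p8,p20} W25={p18,p20,p24} W26={p4,p8,p16} W34={p6,p14,p22,p23} W35={p9,p24,p25} W36={p14,p25,p33} W45={p17,p20,p28} W46={p8,p14,p30} W56={p25,p26,p29}
  W123={p36} W126={p4} W134={p22} W145={p17} W156={p26} W235={p24} W245={p20} W246={p8} W346={p14} W356={p25}
C dims 6,15,10; δ0: rk 5, SNF 1^5; δ1: rk 10, SNF 1^9·2
degree 0: 6−5−0 = 1 → Ȟ^0 ≅ Z
degree 1: 15−10−5 = 0 → Ȟ^1 ≅ 0
degree 2: 10−0−10 = 0 plus torsion [2] → Ȟ^2 ≅ Z/2

Ȟ^0(U;F) ≅ Z; Ȟ^1(U;F) ≅ 0; Ȟ^2(U;F) ≅ Z/2


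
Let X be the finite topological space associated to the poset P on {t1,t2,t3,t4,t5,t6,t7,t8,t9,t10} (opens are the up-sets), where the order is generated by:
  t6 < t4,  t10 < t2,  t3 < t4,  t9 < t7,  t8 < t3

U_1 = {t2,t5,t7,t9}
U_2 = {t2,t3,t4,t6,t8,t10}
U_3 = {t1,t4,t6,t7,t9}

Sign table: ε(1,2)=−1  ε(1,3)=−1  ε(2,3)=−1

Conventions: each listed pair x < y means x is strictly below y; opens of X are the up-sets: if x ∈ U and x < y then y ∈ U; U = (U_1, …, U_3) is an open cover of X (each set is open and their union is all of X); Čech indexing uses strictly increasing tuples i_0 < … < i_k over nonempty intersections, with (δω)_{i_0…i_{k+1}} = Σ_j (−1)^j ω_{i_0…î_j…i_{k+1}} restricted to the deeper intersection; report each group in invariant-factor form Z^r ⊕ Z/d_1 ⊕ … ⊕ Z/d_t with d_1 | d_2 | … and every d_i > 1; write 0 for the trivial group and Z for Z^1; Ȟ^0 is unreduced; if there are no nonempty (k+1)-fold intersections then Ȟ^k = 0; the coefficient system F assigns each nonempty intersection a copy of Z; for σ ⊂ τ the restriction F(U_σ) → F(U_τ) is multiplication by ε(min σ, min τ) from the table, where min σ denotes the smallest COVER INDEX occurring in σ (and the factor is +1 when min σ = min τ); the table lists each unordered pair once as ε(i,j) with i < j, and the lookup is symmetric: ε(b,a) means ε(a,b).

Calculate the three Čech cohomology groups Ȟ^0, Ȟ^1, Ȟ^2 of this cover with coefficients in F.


nerve simplices:
  U12={t2} U13={t7,t9} U23={t4,t6}
C dims 3,3; δ0: rk 3, SNF 1^2·2
degree 0: 3−3−0 = 0 → Ȟ^0 ≅ 0
degree 1: 3−0−3 = 0 plus torsion [2] → Ȟ^1 ≅ Z/2
degree 2: 0−0−0 = 0 → Ȟ^2 ≅ 0

Ȟ^0 ≅ 0, Ȟ^1 ≅ Z/2 and Ȟ^2 ≅ 0


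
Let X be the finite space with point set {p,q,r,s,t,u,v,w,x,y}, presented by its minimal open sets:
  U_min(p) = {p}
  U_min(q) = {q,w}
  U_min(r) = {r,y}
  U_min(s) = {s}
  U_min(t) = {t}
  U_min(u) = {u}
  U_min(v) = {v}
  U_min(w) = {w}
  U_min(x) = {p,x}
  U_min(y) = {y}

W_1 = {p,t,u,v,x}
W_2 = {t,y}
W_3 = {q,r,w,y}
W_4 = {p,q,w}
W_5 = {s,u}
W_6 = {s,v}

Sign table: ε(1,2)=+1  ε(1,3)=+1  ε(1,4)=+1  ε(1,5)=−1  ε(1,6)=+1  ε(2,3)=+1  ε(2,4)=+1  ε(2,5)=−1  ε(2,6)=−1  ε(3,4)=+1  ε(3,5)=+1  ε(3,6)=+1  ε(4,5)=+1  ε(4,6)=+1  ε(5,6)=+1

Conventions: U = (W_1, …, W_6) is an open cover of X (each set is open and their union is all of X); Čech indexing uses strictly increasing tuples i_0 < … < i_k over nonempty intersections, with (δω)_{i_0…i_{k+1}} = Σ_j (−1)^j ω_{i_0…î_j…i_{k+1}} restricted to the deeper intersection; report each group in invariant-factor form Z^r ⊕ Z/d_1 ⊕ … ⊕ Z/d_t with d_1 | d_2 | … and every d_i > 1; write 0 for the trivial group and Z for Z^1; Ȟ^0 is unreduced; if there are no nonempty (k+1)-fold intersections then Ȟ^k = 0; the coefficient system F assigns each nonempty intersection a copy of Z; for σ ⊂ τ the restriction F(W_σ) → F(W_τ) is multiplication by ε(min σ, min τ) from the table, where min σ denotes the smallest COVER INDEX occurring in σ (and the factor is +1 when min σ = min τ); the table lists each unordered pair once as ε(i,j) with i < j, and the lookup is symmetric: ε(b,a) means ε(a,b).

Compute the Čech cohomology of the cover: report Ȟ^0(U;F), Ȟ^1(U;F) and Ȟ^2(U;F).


Ȟ^0(U;F) ≅ 0, Ȟ^1(U;F) ≅ Z ⊕ Z/2, Ȟ^2(U;F) ≅ 0

nonempty overlaps:
  W12={t} W14={p} W15={u} W16={v} W23={y} W34={q,w} W56={s}
C dims 6,7; δ0: rk 6, SNF 1^5·2
degree 0: 6−6−0 = 0 → Ȟ^0 ≅ 0
degree 1: 7−0−6 = 1 plus torsion [2] → Ȟ^1 ≅ Z ⊕ Z/2
degree 2: 0−0−0 = 0 → Ȟ^2 ≅ 0


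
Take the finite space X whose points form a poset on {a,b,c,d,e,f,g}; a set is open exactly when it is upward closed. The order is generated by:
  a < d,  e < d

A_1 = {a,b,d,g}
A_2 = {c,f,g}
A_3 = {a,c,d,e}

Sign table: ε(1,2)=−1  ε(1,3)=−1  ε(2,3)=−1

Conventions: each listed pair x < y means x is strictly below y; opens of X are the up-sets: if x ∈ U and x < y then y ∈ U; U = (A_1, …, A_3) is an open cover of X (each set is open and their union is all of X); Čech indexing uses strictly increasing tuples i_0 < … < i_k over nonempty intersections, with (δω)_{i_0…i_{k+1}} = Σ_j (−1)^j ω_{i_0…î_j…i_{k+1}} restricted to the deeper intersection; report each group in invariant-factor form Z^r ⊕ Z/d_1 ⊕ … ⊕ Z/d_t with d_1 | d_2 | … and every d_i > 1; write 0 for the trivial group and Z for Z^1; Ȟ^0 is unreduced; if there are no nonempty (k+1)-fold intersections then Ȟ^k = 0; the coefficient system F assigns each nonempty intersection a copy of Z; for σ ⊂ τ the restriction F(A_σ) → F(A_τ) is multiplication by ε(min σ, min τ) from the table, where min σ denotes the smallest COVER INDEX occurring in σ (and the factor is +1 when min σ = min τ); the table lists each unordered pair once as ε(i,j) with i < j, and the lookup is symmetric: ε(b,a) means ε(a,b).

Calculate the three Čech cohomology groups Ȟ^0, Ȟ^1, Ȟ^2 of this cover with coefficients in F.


nerve simplices:
  A12={g} A13={a,d} A23={c}
C dims 3,3; δ0: rk 3, SNF 1^2·2
degree 0: 3−3−0 = 0 → Ȟ^0 ≅ 0
degree 1: 3−0−3 = 0 plus torsion [2] → Ȟ^1 ≅ Z/2
degree 2: 0−0−0 = 0 → Ȟ^2 ≅ 0

Ȟ^0(U;F) ≅ 0, Ȟ^1(U;F) ≅ Z/2, Ȟ^2(U;F) ≅ 0


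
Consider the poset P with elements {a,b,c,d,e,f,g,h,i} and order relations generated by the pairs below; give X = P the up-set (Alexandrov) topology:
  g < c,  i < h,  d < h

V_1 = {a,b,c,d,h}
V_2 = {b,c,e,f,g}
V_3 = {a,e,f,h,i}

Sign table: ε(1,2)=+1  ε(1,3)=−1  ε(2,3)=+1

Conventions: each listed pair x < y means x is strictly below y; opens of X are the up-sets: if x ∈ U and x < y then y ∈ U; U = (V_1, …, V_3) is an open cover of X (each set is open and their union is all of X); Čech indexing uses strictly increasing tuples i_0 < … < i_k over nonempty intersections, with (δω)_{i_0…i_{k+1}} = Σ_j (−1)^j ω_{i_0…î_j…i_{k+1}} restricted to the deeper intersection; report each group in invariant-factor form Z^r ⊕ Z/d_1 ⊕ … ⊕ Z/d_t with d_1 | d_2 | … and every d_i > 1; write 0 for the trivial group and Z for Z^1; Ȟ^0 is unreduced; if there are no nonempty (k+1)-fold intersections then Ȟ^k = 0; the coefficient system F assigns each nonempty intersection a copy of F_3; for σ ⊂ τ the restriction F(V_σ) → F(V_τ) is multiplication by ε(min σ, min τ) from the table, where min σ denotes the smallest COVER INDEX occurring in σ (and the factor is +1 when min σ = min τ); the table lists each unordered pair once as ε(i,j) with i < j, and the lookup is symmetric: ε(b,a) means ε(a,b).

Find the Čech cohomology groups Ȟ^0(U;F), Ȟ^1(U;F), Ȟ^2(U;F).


nerve simplices:
  V12={b,c} V13={a,h} V23={e,f}
C dims 3,3; δ0: rk_F3 3
degree 0: 3−3−0 = 0 → Ȟ^0 ≅ 0
degree 1: 3−0−3 = 0 → Ȟ^1 ≅ 0
degree 2: 0−0−0 = 0 → Ȟ^2 ≅ 0

Ȟ^0 ≅ 0; Ȟ^1 ≅ 0; Ȟ^2 ≅ 0


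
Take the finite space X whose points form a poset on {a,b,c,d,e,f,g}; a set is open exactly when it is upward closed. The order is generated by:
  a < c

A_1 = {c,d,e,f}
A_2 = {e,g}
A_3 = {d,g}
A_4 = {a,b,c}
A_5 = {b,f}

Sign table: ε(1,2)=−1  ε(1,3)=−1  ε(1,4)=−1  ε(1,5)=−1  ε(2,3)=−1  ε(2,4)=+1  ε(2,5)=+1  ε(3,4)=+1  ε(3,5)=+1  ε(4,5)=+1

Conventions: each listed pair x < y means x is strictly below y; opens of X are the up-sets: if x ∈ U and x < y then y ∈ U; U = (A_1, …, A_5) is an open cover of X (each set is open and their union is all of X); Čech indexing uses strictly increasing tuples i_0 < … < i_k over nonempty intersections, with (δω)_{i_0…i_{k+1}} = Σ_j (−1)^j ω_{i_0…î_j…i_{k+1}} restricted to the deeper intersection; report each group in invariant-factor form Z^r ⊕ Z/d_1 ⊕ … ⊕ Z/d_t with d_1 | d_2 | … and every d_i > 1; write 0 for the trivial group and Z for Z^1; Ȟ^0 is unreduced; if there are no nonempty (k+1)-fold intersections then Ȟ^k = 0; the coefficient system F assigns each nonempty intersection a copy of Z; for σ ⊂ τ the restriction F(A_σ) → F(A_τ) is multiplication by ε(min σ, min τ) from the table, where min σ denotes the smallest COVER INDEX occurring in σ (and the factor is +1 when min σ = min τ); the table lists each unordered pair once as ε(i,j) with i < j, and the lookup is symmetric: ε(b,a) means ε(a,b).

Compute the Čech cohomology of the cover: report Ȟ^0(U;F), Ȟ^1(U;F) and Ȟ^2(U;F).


cover nerve:
  A12={e} A13={d} A14={c} A15={f} A23={g} A45={b}
C dims 5,6; δ0: rk 5, SNF 1^4·2
Ȟ^0: (5−5)−0=0 ⇒ 0
Ȟ^1: (6−0)−5=1 plus torsion [2] ⇒ Z ⊕ Z/2
Ȟ^2: (0−0)−0=0 ⇒ 0

Ȟ^0 = 0, Ȟ^1 = Z ⊕ Z/2 and Ȟ^2 = 0


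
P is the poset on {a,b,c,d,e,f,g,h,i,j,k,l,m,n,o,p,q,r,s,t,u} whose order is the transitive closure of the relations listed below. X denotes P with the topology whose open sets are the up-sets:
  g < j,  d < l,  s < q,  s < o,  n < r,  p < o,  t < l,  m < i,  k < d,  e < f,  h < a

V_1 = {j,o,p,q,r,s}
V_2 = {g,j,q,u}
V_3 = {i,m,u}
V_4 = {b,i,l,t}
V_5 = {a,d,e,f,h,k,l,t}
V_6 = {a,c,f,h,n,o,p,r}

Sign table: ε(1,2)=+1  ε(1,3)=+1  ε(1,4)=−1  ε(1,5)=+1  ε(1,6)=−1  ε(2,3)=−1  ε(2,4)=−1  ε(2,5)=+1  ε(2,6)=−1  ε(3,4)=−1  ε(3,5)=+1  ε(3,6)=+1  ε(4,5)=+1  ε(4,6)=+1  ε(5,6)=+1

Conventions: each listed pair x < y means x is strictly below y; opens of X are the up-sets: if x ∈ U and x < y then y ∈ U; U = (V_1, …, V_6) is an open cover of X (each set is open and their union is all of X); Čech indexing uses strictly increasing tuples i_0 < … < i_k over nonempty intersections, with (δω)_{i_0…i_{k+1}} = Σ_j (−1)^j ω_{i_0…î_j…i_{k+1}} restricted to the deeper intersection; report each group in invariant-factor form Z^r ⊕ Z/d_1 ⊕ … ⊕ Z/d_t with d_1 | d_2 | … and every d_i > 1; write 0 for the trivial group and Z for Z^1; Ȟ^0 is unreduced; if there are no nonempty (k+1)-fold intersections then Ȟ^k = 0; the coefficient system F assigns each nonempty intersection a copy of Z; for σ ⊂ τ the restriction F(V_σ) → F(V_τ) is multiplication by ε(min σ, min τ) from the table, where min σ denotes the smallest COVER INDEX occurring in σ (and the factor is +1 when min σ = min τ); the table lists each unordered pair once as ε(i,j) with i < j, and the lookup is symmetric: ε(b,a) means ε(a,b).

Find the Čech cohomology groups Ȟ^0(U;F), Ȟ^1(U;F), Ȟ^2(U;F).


cover nerve:
  V12={j,q} V16={o,p,r} V23={u} V34={i} V45={l,t} V56={a,f,h}
C dims 6,6; δ0: rk 6, SNF 1^5·2
Ȟ^0: (6−6)−0=0 ⇒ 0
Ȟ^1: (6−0)−6=0 plus torsion [2] ⇒ Z/2
Ȟ^2: (0−0)−0=0 ⇒ 0

Ȟ^0 ≅ 0,  Ȟ^1 ≅ Z/2,  Ȟ^2 ≅ 0


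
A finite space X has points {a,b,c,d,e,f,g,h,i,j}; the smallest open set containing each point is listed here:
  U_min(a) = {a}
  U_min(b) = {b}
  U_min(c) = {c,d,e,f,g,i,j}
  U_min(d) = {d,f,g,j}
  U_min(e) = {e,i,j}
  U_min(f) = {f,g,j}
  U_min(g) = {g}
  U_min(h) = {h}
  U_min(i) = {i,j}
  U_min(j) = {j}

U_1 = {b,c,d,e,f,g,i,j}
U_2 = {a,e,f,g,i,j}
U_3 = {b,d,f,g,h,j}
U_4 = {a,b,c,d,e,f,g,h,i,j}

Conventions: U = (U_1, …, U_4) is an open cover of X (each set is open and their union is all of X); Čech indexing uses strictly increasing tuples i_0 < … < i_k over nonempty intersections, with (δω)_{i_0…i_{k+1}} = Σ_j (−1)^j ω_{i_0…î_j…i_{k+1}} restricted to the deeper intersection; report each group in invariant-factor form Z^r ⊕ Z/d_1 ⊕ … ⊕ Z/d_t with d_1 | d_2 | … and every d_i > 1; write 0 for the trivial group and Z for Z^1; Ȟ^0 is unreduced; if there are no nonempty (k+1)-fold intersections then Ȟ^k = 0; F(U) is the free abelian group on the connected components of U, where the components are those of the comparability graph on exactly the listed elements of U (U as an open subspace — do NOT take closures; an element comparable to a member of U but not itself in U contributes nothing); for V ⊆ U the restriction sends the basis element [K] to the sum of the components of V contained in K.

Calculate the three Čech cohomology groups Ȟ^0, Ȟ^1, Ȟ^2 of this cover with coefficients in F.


Ȟ^0 = Z^4, Ȟ^1 = 0, Ȟ^2 = 0

nonempty overlaps:
  U12={e,f,g,i,j} U13={b,d,f,g,j} U14={b,c,d,e,f,g,i,j} U23={f,g,j} U24={a,e,f,g,i,j} U34={b,d,f,g,h,j}
  U123={f,g,j} U124={e,f,g,i,j} U134={b,d,f,g,j} U234={f,g,j}
  U1234={f,g,j}
components per intersection:
  U1: {b} {c,d,e,f,g,i,j}
  U2: {a} {e,f,g,i,j}
  U3: {b} {d,f,g,j} {h}
  U4: {a} {b} {c,d,e,f,g,i,j} {h}
  U12: {e,f,g,i,j}
  U13: {b} {d,f,g,j}
  U14: {b} {c,d,e,f,g,i,j}
  U23: {f,g,j}
  U24: {a} {e,f,g,i,j}
  U34: {b} {d,f,g,j} {h}
  U123: {f,g,j}
  U124: {e,f,g,i,j}
  U134: {b} {d,f,g,j}
  U234: {f,g,j}
  U1234: {f,g,j}
C dims 11,11,5,1; δ0: rk 7, SNF 1^7; δ1: rk 4, SNF 1^4; δ2: rk 1, SNF 1^1
degree 0: 11−7−0 = 4 → Ȟ^0 ≅ Z^4
degree 1: 11−4−7 = 0 → Ȟ^1 ≅ 0
degree 2: 5−1−4 = 0 → Ȟ^2 ≅ 0


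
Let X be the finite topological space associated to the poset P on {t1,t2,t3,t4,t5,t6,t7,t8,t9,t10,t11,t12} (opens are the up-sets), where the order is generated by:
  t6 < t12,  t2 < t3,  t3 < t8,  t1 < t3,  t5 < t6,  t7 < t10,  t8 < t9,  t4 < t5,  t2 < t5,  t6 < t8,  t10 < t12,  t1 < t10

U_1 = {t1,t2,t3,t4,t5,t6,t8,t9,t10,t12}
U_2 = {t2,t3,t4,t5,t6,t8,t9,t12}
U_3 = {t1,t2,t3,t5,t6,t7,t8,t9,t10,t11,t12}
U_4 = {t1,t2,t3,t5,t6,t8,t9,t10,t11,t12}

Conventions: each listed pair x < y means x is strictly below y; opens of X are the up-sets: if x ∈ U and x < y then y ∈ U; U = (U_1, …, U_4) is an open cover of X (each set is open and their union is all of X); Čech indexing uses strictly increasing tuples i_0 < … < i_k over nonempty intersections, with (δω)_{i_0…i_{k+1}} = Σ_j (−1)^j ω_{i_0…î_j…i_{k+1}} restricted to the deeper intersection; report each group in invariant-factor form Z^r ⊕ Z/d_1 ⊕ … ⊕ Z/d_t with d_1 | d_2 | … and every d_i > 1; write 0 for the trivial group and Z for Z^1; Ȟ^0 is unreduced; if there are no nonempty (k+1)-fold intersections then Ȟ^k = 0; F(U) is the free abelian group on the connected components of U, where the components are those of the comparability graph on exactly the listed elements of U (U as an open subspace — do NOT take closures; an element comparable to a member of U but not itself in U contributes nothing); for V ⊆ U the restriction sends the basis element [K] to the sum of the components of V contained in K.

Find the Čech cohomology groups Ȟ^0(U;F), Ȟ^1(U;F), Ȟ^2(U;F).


Ȟ^0(U;F) ≅ Z^2, Ȟ^1(U;F) ≅ 0, Ȟ^2(U;F) ≅ 0

intersection data:
  U12={t2,t3,t4,t5,t6,t8,t9,t12} U13={t1,t2,t3,t5,t6,t8,t9,t10,t12} U14={t1,t2,t3,t5,t6,t8,t9,t10,t12} U23={t2,t3,t5,t6,t8,t9,t12} U24={t2,t3,t5,t6,t8,t9,t12} U34={t1,t2,t3,t5,t6,t8,t9,t10,t11,t12}
  U123={t2,t3,t5,t6,t8,t9,t12} U124={t2,t3,t5,t6,t8,t9,t12} U134={t1,t2,t3,t5,t6,t8,t9,t10,t12} U234={t2,t3,t5,t6,t8,t9,t12}
  U1234={t2,t3,t5,t6,t8,t9,t12}
components per intersection:
  U1: {t1,t2,t3,t4,t5,t6,t8,t9,t10,t12}
  U2: {t2,t3,t4,t5,t6,t8,t9,t12}
  U3: {t1,t2,t3,t5,t6,t7,t8,t9,t10,t12} {t11}
  U4: {t1,t2,t3,t5,t6,t8,t9,t10,t12} {t11}
  U12: {t2,t3,t4,t5,t6,t8,t9,t12}
  U13: {t1,t2,t3,t5,t6,t8,t9,t10,t12}
  U14: {t1,t2,t3,t5,t6,t8,t9,t10,t12}
  U23: {t2,t3,t5,t6,t8,t9,t12}
  U24: {t2,t3,t5,t6,t8,t9,t12}
  U34: {t1,t2,t3,t5,t6,t8,t9,t10,t12} {t11}
  U123: {t2,t3,t5,t6,t8,t9,t12}
  U124: {t2,t3,t5,t6,t8,t9,t12}
  U134: {t1,t2,t3,t5,t6,t8,t9,t10,t12}
  U234: {t2,t3,t5,t6,t8,t9,t12}
  U1234: {t2,t3,t5,t6,t8,t9,t12}
C dims 6,7,4,1; δ0: rk 4, SNF 1^4; δ1: rk 3, SNF 1^3; δ2: rk 1, SNF 1^1
Ȟ^0 = (6 − 4) − 0 = 2, so Ȟ^0 ≅ Z^2
Ȟ^1 = (7 − 3) − 4 = 0, so Ȟ^1 ≅ 0
Ȟ^2 = (4 − 1) − 3 = 0, so Ȟ^2 ≅ 0


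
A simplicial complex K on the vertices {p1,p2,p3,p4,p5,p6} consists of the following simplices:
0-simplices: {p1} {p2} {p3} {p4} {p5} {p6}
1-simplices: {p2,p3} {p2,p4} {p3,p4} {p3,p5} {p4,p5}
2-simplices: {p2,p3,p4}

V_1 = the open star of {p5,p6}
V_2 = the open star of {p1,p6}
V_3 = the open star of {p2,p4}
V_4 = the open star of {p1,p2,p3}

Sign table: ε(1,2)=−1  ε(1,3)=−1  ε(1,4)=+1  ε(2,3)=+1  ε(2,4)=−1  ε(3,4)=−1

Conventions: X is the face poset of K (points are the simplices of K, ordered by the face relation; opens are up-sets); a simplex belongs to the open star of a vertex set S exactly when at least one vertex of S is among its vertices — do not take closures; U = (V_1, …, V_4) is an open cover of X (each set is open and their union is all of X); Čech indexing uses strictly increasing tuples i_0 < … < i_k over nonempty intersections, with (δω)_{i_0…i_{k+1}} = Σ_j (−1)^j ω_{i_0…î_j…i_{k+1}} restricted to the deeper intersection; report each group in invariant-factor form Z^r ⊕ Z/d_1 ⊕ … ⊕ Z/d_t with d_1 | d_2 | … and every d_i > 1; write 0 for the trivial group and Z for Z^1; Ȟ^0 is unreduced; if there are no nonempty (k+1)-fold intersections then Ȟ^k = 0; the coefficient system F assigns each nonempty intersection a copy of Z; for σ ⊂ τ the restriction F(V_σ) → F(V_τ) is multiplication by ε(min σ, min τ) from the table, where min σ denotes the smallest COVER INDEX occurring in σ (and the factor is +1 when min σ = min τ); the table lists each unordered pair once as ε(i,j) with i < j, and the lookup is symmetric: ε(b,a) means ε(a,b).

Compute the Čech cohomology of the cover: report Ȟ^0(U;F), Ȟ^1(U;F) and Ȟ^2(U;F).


Ȟ^0 ≅ Z; Ȟ^1 ≅ Z^2; Ȟ^2 ≅ 0

intersection data:
  V1={{p5},{p6},{p3,p5},{p4,p5}} V2={{p1},{p6}} V3={{p2},{p4},{p2,p3},{p2,p4},{p3,p4},{p4,p5},{p2,p3,p4}} V4={{p1},{p2},{p3},{p2,p3},{p2,p4},{p3,p4},{p3,p5},{p2,p3,p4}}
  V12={{p6}} V13={{p4,p5}} V14={{p3,p5}} V24={{p1}} V34={{p2},{p2,p3},{p2,p4},{p3,p4},{p2,p3,p4}}
C dims 4,5; δ0: rk 3, SNF 1^3
Ȟ^0 = (4 − 3) − 0 = 1, so Ȟ^0 ≅ Z
Ȟ^1 = (5 − 0) − 3 = 2, so Ȟ^1 ≅ Z^2
Ȟ^2 = (0 − 0) − 0 = 0, so Ȟ^2 ≅ 0


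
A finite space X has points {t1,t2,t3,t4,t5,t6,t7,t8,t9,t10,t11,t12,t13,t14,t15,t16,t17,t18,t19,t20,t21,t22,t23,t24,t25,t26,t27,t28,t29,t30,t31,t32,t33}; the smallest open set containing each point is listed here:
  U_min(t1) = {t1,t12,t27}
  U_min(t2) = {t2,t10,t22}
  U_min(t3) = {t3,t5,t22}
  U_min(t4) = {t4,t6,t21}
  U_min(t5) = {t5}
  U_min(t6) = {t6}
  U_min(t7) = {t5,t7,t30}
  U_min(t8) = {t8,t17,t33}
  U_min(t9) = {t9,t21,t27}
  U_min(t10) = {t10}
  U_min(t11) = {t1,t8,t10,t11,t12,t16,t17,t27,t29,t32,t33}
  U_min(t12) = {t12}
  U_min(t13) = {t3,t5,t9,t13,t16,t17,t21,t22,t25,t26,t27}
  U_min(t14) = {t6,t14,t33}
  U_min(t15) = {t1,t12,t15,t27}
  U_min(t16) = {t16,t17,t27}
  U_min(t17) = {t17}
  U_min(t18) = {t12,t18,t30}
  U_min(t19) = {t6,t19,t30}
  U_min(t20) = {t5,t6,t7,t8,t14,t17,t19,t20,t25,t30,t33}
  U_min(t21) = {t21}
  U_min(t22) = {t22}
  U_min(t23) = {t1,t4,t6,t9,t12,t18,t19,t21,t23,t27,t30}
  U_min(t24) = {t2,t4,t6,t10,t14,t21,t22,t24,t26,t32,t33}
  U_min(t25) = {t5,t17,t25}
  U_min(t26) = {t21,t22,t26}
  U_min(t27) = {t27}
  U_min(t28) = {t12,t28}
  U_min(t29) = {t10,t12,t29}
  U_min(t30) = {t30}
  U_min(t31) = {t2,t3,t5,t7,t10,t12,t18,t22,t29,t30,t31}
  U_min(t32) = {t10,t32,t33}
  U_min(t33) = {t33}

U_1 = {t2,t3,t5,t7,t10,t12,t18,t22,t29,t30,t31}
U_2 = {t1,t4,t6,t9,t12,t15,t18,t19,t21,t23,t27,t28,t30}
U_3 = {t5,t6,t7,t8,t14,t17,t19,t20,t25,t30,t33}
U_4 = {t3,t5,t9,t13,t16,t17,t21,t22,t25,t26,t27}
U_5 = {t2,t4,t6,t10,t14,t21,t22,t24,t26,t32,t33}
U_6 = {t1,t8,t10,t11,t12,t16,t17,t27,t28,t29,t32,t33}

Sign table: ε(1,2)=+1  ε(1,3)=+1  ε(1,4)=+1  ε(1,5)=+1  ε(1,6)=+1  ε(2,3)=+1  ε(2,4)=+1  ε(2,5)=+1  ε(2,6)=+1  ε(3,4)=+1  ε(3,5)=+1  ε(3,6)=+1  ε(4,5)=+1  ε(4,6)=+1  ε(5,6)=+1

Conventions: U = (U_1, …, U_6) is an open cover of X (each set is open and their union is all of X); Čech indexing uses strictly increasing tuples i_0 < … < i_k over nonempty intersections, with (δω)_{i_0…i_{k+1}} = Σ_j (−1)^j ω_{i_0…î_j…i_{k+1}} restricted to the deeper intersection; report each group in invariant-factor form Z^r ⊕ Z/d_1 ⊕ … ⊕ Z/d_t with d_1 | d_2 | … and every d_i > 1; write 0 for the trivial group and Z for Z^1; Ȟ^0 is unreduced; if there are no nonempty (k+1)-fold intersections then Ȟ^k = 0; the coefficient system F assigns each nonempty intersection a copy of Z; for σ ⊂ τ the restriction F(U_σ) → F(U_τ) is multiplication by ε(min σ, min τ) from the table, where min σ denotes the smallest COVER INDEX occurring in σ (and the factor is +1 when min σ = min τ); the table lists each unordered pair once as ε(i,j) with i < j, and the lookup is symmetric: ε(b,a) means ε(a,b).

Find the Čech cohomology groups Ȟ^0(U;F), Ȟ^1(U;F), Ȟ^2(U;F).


Ȟ^0 = Z; Ȟ^1 = 0; Ȟ^2 = Z/2

nonempty intersections:
  U12={t12,t18,t30} U13={t5,t7,t30} U14={t3,t5,t22} U15={t2,t10,t22} U16={t10,t12,t29} U23={t6,t19,t30} U24={t9,t21,t27} U25={t4,t6,t21} U26={t1,t12,t27,t28} U34={t5,t17,t25} U35={t6,t14,t33} U36={t8,t17,t33} U45={t21,t22,t26} U46={t16,t17,t27} U56={t10,t32,t33}
  U123={t30} U126={t12} U134={t5} U145={t22} U156={t10} U235={t6} U245={t21} U246={t27} U346={t17} U356={t33}
C dims 6,15,10; δ0: rk 5, SNF 1^5; δ1: rk 10, SNF 1^9·2
Ȟ^0: (6−5)−0=1 ⇒ Z
Ȟ^1: (15−10)−5=0 ⇒ 0
Ȟ^2: (10−0)−10=0 plus torsion [2] ⇒ Z/2
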